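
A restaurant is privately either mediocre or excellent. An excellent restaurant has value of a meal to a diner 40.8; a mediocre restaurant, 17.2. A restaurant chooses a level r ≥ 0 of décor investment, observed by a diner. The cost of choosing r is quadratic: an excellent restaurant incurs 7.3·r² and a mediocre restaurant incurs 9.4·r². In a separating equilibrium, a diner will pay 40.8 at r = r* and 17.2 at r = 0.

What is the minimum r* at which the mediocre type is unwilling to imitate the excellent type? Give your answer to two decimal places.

The mediocre type at r = 0 receives 17.2; imitating at r* yields 40.8 − 9.4·r*².
Indifference: 17.2 = 40.8 − 9.4·r*², so r*² = (40.8 − 17.2) / 9.4 ≈ 2.5106.
r* = √2.5106 ≈ 1.58.

1.58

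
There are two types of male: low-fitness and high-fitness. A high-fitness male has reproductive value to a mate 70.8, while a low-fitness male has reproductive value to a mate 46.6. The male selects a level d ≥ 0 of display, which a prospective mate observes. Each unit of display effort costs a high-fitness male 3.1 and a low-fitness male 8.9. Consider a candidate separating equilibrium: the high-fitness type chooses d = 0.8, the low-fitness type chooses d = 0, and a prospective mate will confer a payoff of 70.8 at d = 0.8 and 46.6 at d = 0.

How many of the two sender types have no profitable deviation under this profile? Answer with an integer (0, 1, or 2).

High-fitness type: signal → 70.8 − 3.1 × 0.8 = 68.32; deviate to 0 → 46.6. IC holds (68.32 ≥ 46.6).
Low-fitness type: stay at 0 → 46.6; mimic → 70.8 − 8.9 × 0.8 = 63.68. IC fails (46.6 < 63.68).
1 of 2 constraints hold, so this profile is not an equilibrium.

1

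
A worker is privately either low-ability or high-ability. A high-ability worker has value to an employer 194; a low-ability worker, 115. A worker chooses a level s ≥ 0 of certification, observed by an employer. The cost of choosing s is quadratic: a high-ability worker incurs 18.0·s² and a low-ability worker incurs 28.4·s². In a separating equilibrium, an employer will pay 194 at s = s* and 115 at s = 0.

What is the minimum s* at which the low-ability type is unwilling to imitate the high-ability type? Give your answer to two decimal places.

1.67

The low-ability type at s = 0 receives 115; imitating at s* yields 194 − 28.4·s*².
Indifference: 115 = 194 − 28.4·s*², so s*² = (194 − 115) / 28.4 ≈ 2.7817.
s* = √2.7817 ≈ 1.67.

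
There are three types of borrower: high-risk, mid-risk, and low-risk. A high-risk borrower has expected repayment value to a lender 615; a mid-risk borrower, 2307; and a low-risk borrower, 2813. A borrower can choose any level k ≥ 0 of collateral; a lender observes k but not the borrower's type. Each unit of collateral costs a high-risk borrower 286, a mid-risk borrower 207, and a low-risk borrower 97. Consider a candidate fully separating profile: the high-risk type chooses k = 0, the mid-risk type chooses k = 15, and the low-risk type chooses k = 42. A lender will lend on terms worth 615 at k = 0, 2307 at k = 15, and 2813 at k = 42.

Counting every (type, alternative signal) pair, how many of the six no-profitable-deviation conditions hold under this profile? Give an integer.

Mid-risk (own payoff 2307 − 207×15 = -798): to k=0 gives 615 → profitable ✗; to k=42 gives 2813 − 207×42 = -5881 → no gain ✓.
High-risk (own payoff 615): to k=15 gives 2307 − 286×15 = -1983 → no gain ✓; to k=42 gives 2813 − 286×42 = -9199 → no gain ✓.
Low-risk (own payoff 2813 − 97×42 = -1261): to k=0 gives 615 → profitable ✗; to k=15 gives 2307 − 97×15 = 852 → profitable ✗.
3 of the 6 constraints hold; not an equilibrium.

3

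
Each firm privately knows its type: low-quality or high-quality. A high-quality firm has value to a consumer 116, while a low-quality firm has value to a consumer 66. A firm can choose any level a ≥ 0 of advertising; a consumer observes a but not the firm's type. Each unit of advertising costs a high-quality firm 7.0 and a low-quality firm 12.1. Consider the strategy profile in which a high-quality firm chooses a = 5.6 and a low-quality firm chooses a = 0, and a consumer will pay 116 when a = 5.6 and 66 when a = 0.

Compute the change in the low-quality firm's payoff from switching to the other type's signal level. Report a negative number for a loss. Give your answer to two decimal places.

-17.76

Playing a = 0 the low-quality firm receives 66.
Deviating to a = 5.6 brings payment 116 at cost 12.1 × 5.6 = 67.76, netting 48.24.
Gain from deviating: 48.24 − 66 = -17.76.
The gain is negative, so the low-quality type's incentive-compatibility constraint is satisfied.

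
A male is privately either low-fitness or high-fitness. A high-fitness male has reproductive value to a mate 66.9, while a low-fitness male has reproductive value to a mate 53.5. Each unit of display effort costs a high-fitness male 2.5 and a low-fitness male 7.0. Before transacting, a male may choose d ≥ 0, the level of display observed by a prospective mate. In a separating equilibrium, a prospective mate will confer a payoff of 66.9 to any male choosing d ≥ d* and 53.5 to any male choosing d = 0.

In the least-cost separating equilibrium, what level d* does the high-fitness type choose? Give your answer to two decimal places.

1.91

A low-fitness male choosing d = 0 receives 53.5.
Imitating at d* instead would pay 66.9 at cost 7.0·d*, netting 66.9 − 7.0·d*.
Indifference: 53.5 = 66.9 − 7.0·d*, so d* = (66.9 − 53.5) / 7.0 ≈ 1.91.
This is the low-fitness type's binding incentive-compatibility constraint; any d ≥ 1.91 sustains separation on that side.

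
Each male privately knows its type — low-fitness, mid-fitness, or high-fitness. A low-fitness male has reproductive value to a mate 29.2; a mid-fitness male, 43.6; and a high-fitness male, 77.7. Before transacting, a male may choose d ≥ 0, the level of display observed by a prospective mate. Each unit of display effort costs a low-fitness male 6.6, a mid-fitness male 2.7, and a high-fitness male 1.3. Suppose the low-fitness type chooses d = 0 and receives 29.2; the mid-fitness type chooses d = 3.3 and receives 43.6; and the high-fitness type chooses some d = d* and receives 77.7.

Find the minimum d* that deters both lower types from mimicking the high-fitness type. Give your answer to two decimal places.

15.93

Low-fitness type (on-path payoff 29.2) won't mimic when 29.2 ≥ 77.7 − 6.6·d*, i.e. d* ≥ 7.35.
Mid-fitness type (on-path payoff 43.6 − 2.7×3.3 = 34.69) won't mimic when 34.69 ≥ 77.7 − 2.7·d*, i.e. d* ≥ 15.93.
Both must hold, so d* = max(7.35, 15.93) = 15.93. The mid-fitness type's constraint binds.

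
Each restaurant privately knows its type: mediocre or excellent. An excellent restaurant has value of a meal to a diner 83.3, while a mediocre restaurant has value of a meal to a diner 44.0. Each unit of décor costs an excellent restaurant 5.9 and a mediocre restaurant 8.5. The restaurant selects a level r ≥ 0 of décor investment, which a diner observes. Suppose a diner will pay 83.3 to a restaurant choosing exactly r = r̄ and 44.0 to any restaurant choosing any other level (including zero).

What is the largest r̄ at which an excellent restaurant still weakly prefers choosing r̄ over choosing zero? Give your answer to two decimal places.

6.66

Choosing r̄ yields the excellent type 83.3 − 5.9·r̄; choosing zero yields 44.0.
The excellent type is indifferent at 83.3 − 5.9·r̄ = 44.0, i.e. r̄ = (83.3 − 44.0) / 5.9 ≈ 6.66.
For any r̄ above 6.66 the excellent type would rather pool at zero, so separation collapses.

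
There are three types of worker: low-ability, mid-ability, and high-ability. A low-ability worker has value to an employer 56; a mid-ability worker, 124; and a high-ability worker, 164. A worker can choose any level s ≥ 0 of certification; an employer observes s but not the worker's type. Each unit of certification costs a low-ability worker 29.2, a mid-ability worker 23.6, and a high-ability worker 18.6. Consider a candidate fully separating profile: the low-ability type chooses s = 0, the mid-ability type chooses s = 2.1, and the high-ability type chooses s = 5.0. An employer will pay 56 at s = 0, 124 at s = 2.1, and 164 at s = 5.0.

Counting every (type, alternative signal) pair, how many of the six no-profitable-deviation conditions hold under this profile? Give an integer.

4

High-ability (own payoff 164 − 18.6×5.0 = 71): to s=0 gives 56 → no gain ✓; to s=2.1 gives 124 − 18.6×2.1 = 84.94 → profitable ✗.
Mid-ability (own payoff 124 − 23.6×2.1 = 74.44): to s=0 gives 56 → no gain ✓; to s=5.0 gives 164 − 23.6×5.0 = 46 → no gain ✓.
Low-ability (own payoff 56): to s=2.1 gives 124 − 29.2×2.1 = 62.68 → profitable ✗; to s=5.0 gives 164 − 29.2×5.0 = 18 → no gain ✓.
4 of the 6 constraints hold; not an equilibrium.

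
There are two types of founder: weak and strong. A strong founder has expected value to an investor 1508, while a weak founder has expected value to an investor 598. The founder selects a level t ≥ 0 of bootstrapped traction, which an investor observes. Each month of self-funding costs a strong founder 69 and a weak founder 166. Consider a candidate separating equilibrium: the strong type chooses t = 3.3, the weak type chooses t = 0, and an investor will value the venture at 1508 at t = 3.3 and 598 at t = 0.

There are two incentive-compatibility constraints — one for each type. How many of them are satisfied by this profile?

1

Weak type: stay at 0 → 598; mimic → 1508 − 166 × 3.3 = 960.2. IC fails (598 < 960.2).
Strong type: signal → 1508 − 69 × 3.3 = 1280.3; deviate to 0 → 598. IC holds (1280.3 ≥ 598).
1 of 2 constraints hold, so this profile is not an equilibrium.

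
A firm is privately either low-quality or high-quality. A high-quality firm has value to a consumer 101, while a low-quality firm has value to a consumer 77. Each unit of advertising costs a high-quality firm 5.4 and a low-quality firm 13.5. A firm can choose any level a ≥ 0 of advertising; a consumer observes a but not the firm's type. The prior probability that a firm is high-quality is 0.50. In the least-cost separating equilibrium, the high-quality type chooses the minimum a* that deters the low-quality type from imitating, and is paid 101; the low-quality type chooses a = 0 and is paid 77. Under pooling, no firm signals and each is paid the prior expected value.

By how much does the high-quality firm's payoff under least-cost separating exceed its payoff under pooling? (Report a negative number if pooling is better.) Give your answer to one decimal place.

Least-cost separating signal: a* solves 77 = 101 − 13.5·a*, so a* = (101 − 77)/13.5 ≈ 1.7778.
High-quality type's separating payoff: 101 − 5.4 × a* = 101 − 5.4 × (101 − 77)/13.5 = 101 − 129.6/13.5 = 91.4.
Pooling payoff: 0.50 × 101 + 0.50 × 77 = 89.
Difference: 91.4 − 89 = 2.4.
The high-quality type prefers to separate.

2.4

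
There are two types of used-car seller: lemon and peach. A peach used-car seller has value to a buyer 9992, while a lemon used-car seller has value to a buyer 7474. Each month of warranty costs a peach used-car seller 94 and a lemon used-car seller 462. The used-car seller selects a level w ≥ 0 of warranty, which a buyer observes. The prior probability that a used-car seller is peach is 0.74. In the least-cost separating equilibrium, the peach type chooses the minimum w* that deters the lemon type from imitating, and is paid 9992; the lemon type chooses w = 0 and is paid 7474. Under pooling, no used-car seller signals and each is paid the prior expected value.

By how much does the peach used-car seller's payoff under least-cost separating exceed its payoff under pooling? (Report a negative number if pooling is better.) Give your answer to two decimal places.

Least-cost separating signal: w* solves 7474 = 9992 − 462·w*, so w* = (9992 − 7474)/462 ≈ 5.4502.
Peach type's separating payoff: 9992 − 94 × w* = 9992 − 94 × (9992 − 7474)/462 = 9992 − 236692/462 ≈ 9479.6797.
Pooling payoff: 0.74 × 9992 + 0.26 × 7474 = 9337.32.
Difference: 9479.6797 − 9337.32 = 142.3597, i.e. 142.36 to two decimal places.
The peach type prefers to separate.

142.36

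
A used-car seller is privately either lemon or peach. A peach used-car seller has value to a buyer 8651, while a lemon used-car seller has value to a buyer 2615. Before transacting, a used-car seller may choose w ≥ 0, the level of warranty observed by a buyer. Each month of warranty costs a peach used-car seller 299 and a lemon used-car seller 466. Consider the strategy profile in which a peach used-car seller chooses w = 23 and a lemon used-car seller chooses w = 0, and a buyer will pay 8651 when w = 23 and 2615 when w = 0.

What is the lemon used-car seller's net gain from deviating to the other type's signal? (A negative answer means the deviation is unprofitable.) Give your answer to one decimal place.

Playing w = 0 the lemon used-car seller receives 2615.
Deviating to w = 23 brings payment 8651 at cost 466 × 23 = 10718, netting -2067.
Gain from deviating: -2067 − 2615 = -4682.0.
The gain is negative, so the lemon type's incentive-compatibility constraint is satisfied.

-4682.0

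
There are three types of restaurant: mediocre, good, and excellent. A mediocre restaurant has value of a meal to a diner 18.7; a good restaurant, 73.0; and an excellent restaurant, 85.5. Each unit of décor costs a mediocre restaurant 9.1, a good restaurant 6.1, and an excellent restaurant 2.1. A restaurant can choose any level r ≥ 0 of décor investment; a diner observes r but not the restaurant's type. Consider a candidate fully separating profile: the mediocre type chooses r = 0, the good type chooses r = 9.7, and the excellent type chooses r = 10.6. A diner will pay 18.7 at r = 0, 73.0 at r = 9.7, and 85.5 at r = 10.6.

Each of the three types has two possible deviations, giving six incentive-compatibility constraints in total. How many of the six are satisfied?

4

Mediocre (own payoff 18.7): to r=9.7 gives 73.0 − 9.1×9.7 = -15.27 → no gain ✓; to r=10.6 gives 85.5 − 9.1×10.6 = -10.96 → no gain ✓.
Good (own payoff 73.0 − 6.1×9.7 = 13.83): to r=0 gives 18.7 → profitable ✗; to r=10.6 gives 85.5 − 6.1×10.6 = 20.84 → profitable ✗.
Excellent (own payoff 85.5 − 2.1×10.6 = 63.24): to r=0 gives 18.7 → no gain ✓; to r=9.7 gives 73.0 − 2.1×9.7 = 52.63 → no gain ✓.
4 of the 6 constraints hold; not an equilibrium.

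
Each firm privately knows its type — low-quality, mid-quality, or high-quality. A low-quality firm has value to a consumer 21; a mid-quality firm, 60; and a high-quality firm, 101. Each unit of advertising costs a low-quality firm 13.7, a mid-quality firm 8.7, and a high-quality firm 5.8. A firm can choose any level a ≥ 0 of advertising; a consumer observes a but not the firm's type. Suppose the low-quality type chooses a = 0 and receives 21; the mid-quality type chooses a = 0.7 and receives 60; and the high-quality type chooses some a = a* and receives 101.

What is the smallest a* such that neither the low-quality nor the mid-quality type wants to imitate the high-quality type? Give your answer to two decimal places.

5.84

Mid-quality type (on-path payoff 60 − 8.7×0.7 = 53.91) won't mimic when 53.91 ≥ 101 − 8.7·a*, i.e. a* ≥ 5.41.
Low-quality type (on-path payoff 21) won't mimic when 21 ≥ 101 − 13.7·a*, i.e. a* ≥ 5.84.
Both must hold, so a* = max(5.84, 5.41) = 5.84. The low-quality type's constraint binds.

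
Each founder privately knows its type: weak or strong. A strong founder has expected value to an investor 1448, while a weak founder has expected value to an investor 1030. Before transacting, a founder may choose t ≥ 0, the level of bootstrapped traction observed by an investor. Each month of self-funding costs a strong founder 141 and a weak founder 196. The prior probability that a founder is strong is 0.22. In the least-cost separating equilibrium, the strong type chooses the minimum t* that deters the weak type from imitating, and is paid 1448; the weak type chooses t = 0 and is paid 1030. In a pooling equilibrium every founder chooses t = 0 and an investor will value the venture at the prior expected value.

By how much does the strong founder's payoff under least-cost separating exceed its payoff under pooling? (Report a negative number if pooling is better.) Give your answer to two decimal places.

25.34

Least-cost separating signal: t* solves 1030 = 1448 − 196·t*, so t* = (1448 − 1030)/196 ≈ 2.1327.
Strong type's separating payoff: 1448 − 141 × t* = 1448 − 141 × (1448 − 1030)/196 = 1448 − 58938/196 ≈ 1147.2959.
Pooling payoff: 0.22 × 1448 + 0.78 × 1030 = 1121.96.
Difference: 1147.2959 − 1121.96 = 25.3359, i.e. 25.34 to two decimal places.
The strong type prefers to separate.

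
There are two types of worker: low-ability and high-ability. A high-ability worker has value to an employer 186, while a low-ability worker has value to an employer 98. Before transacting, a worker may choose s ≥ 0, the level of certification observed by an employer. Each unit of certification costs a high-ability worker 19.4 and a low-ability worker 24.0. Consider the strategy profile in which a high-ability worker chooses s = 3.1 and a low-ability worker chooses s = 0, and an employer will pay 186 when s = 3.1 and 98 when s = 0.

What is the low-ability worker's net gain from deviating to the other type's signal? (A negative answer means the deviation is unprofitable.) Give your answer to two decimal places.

Playing s = 0 the low-ability worker receives 98.
Deviating to s = 3.1 brings payment 186 at cost 24.0 × 3.1 = 74.4, netting 111.6.
Gain from deviating: 111.6 − 98 = 13.60.
The gain is positive, so the low-ability type's incentive-compatibility constraint is violated — this profile is not a separating equilibrium.

13.60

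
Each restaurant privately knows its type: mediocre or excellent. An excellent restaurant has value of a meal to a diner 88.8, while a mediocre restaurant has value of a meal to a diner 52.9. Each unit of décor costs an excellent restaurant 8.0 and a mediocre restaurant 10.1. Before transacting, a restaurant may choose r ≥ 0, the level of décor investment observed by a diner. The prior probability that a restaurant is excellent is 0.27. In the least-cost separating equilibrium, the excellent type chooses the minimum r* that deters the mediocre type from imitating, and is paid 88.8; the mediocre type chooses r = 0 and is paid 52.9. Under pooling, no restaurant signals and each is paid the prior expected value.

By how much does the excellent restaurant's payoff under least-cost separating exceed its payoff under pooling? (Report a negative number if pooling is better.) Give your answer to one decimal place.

-2.2

Least-cost separating signal: r* solves 52.9 = 88.8 − 10.1·r*, so r* = (88.8 − 52.9)/10.1 ≈ 3.5545.
Excellent type's separating payoff: 88.8 − 8.0 × r* = 88.8 − 8.0 × (88.8 − 52.9)/10.1 = 88.8 − 287.2/10.1 ≈ 60.364.
Pooling payoff: 0.27 × 88.8 + 0.73 × 52.9 = 62.593.
Difference: 60.364 − 62.593 = -2.229, i.e. -2.2 to one decimal place.
The excellent type would prefer the pooling outcome.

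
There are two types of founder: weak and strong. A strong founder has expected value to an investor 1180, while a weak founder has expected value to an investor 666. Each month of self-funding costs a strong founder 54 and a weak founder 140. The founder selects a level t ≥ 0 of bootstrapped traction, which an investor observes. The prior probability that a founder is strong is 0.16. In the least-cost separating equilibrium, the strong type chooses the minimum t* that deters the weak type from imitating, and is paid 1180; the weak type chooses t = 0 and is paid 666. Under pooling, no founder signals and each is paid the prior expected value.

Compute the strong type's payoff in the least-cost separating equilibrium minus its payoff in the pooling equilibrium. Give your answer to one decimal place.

233.5

Least-cost separating signal: t* solves 666 = 1180 − 140·t*, so t* = (1180 − 666)/140 ≈ 3.6714.
Strong type's separating payoff: 1180 − 54 × t* = 1180 − 54 × (1180 − 666)/140 = 1180 − 27756/140 ≈ 981.743.
Pooling payoff: 0.16 × 1180 + 0.84 × 666 = 748.24.
Difference: 981.743 − 748.24 = 233.503, i.e. 233.5 to one decimal place.
The strong type prefers to separate.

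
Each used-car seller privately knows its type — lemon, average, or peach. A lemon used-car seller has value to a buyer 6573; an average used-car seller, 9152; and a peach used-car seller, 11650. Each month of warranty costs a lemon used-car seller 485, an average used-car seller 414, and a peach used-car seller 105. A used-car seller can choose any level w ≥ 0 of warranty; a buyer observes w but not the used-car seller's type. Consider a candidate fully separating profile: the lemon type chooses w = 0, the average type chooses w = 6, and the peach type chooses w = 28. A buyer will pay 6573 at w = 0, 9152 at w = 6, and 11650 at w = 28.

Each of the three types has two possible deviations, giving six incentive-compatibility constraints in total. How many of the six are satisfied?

Peach (own payoff 11650 − 105×28 = 8710): to w=0 gives 6573 → no gain ✓; to w=6 gives 9152 − 105×6 = 8522 → no gain ✓.
Average (own payoff 9152 − 414×6 = 6668): to w=0 gives 6573 → no gain ✓; to w=28 gives 11650 − 414×28 = 58 → no gain ✓.
Lemon (own payoff 6573): to w=6 gives 9152 − 485×6 = 6242 → no gain ✓; to w=28 gives 11650 − 485×28 = -1930 → no gain ✓.
6 of the 6 constraints hold; this profile is a separating equilibrium.

6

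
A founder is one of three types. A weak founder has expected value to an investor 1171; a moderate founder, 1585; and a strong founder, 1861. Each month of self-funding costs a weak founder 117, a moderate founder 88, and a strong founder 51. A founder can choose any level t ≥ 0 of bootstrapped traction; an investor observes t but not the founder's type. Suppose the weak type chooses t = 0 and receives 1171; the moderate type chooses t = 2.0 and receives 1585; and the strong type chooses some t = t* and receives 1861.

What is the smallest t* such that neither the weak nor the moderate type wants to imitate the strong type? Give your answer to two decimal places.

5.90

Weak type (on-path payoff 1171) won't mimic when 1171 ≥ 1861 − 117·t*, i.e. t* ≥ 5.90.
Moderate type (on-path payoff 1585 − 88×2.0 = 1409) won't mimic when 1409 ≥ 1861 − 88·t*, i.e. t* ≥ 5.14.
Both must hold, so t* = max(5.90, 5.14) = 5.90. The weak type's constraint binds.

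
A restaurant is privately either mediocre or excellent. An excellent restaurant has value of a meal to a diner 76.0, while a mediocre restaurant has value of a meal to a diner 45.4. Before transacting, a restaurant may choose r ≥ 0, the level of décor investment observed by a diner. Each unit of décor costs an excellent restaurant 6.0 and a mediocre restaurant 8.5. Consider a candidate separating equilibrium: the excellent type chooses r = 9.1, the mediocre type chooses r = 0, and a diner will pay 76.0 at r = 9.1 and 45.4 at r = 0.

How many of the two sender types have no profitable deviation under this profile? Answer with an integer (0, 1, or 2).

1

Mediocre type: stay at 0 → 45.4; mimic → 76.0 − 8.5 × 9.1 = -1.35. IC holds (45.4 ≥ -1.35).
Excellent type: signal → 76.0 − 6.0 × 9.1 = 21.4; deviate to 0 → 45.4. IC fails (21.4 < 45.4).
1 of 2 constraints hold, so this profile is not an equilibrium.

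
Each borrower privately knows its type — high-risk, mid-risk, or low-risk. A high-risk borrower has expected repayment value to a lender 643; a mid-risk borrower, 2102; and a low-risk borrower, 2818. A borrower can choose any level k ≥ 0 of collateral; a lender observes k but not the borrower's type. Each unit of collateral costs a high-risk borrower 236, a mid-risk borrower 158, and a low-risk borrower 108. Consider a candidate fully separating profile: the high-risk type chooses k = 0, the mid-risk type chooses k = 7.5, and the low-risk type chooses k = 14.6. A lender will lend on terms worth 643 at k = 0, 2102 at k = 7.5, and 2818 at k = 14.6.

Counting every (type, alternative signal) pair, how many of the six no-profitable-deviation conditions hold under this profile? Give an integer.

5

Mid-risk (own payoff 2102 − 158×7.5 = 917): to k=0 gives 643 → no gain ✓; to k=14.6 gives 2818 − 158×14.6 = 511.2 → no gain ✓.
Low-risk (own payoff 2818 − 108×14.6 = 1241.2): to k=0 gives 643 → no gain ✓; to k=7.5 gives 2102 − 108×7.5 = 1292 → profitable ✗.
High-risk (own payoff 643): to k=7.5 gives 2102 − 236×7.5 = 332 → no gain ✓; to k=14.6 gives 2818 − 236×14.6 = -627.6 → no gain ✓.
5 of the 6 constraints hold; not an equilibrium.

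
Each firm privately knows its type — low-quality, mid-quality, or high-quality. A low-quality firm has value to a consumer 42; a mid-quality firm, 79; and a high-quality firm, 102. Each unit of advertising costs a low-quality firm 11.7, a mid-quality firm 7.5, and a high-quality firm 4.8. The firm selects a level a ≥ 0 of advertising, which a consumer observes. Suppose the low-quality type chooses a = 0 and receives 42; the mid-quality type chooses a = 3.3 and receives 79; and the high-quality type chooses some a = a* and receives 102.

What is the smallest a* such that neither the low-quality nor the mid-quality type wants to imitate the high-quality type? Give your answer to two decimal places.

6.37

Low-quality type (on-path payoff 42) won't mimic when 42 ≥ 102 − 11.7·a*, i.e. a* ≥ 5.13.
Mid-quality type (on-path payoff 79 − 7.5×3.3 = 54.25) won't mimic when 54.25 ≥ 102 − 7.5·a*, i.e. a* ≥ 6.37.
Both must hold, so a* = max(5.13, 6.37) = 6.37. The mid-quality type's constraint binds.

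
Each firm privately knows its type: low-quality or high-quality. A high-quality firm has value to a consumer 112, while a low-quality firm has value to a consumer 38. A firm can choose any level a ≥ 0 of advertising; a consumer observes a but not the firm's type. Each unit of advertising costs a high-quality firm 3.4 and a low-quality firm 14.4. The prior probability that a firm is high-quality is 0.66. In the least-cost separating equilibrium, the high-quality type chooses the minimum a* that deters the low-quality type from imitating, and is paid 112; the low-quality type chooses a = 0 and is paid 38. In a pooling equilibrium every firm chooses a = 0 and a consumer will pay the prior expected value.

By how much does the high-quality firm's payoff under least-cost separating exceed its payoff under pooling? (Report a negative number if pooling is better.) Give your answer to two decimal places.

Least-cost separating signal: a* solves 38 = 112 − 14.4·a*, so a* = (112 − 38)/14.4 ≈ 5.1389.
High-quality type's separating payoff: 112 − 3.4 × a* = 112 − 3.4 × (112 − 38)/14.4 = 112 − 251.6/14.4 ≈ 94.5278.
Pooling payoff: 0.66 × 112 + 0.34 × 38 = 86.84.
Difference: 94.5278 − 86.84 = 7.6878, i.e. 7.69 to two decimal places.
The high-quality type prefers to separate.

7.69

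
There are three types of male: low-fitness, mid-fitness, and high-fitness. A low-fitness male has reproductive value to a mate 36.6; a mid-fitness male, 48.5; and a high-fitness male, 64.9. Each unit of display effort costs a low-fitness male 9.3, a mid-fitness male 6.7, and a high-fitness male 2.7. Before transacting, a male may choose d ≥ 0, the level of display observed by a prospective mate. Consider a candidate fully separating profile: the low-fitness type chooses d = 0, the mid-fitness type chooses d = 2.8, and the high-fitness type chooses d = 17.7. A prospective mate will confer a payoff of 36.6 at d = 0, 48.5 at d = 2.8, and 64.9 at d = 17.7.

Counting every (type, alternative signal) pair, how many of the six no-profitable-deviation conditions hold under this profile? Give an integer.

Mid-fitness (own payoff 48.5 − 6.7×2.8 = 29.74): to d=0 gives 36.6 → profitable ✗; to d=17.7 gives 64.9 − 6.7×17.7 = -53.69 → no gain ✓.
High-fitness (own payoff 64.9 − 2.7×17.7 = 17.11): to d=0 gives 36.6 → profitable ✗; to d=2.8 gives 48.5 − 2.7×2.8 = 40.94 → profitable ✗.
Low-fitness (own payoff 36.6): to d=2.8 gives 48.5 − 9.3×2.8 = 22.46 → no gain ✓; to d=17.7 gives 64.9 − 9.3×17.7 = -99.71 → no gain ✓.
3 of the 6 constraints hold; not an equilibrium.

3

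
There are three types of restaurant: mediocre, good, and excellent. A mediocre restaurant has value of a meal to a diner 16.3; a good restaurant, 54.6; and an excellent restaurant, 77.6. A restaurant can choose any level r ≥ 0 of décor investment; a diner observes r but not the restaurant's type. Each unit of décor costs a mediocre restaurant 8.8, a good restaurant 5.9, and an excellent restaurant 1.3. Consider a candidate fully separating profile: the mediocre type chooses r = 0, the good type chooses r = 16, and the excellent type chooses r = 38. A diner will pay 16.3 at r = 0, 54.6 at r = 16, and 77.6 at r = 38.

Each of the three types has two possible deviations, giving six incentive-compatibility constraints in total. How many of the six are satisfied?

4

Excellent (own payoff 77.6 − 1.3×38 = 28.2): to r=0 gives 16.3 → no gain ✓; to r=16 gives 54.6 − 1.3×16 = 33.8 → profitable ✗.
Good (own payoff 54.6 − 5.9×16 = -39.8): to r=0 gives 16.3 → profitable ✗; to r=38 gives 77.6 − 5.9×38 = -146.6 → no gain ✓.
Mediocre (own payoff 16.3): to r=16 gives 54.6 − 8.8×16 = -86.2 → no gain ✓; to r=38 gives 77.6 − 8.8×38 = -256.8 → no gain ✓.
4 of the 6 constraints hold; not an equilibrium.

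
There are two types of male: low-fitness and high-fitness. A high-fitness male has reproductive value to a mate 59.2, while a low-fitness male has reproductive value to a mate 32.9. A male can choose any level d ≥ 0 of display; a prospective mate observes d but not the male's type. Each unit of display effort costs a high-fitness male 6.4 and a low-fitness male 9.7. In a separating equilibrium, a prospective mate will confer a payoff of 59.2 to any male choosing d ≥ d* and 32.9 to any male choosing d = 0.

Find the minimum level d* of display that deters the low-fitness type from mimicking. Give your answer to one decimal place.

A low-fitness male choosing d = 0 receives 32.9.
Imitating at d* instead would pay 59.2 at cost 9.7·d*, netting 59.2 − 9.7·d*.
Indifference: 32.9 = 59.2 − 9.7·d*, so d* = (59.2 − 32.9) / 9.7 ≈ 2.7.
At d* the low-fitness type's incentive constraint just binds; the high-fitness type strictly prefers d* since its per-unit cost is lower.

2.7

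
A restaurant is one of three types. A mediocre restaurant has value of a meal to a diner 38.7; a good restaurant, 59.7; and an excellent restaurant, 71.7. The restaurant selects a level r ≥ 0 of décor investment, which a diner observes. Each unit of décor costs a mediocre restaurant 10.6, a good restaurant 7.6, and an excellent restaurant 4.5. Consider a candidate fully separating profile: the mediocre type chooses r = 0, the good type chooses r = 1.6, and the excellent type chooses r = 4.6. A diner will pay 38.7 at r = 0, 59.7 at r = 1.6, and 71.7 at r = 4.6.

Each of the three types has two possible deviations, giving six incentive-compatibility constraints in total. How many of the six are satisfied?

4

Mediocre (own payoff 38.7): to r=1.6 gives 59.7 − 10.6×1.6 = 42.74 → profitable ✗; to r=4.6 gives 71.7 − 10.6×4.6 = 22.94 → no gain ✓.
Excellent (own payoff 71.7 − 4.5×4.6 = 51): to r=0 gives 38.7 → no gain ✓; to r=1.6 gives 59.7 − 4.5×1.6 = 52.5 → profitable ✗.
Good (own payoff 59.7 − 7.6×1.6 = 47.54): to r=0 gives 38.7 → no gain ✓; to r=4.6 gives 71.7 − 7.6×4.6 = 36.74 → no gain ✓.
4 of the 6 constraints hold; not an equilibrium.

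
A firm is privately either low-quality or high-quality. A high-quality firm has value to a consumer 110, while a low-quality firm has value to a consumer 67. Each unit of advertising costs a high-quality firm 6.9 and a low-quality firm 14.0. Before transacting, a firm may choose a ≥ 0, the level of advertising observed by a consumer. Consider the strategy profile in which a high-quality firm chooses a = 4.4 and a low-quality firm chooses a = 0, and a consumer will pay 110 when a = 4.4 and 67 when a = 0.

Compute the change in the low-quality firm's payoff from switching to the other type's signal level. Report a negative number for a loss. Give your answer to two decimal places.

-18.60

Playing a = 0 the low-quality firm receives 67.
Deviating to a = 4.4 brings payment 110 at cost 14.0 × 4.4 = 61.6, netting 48.4.
Gain from deviating: 48.4 − 67 = -18.60.
The gain is negative, so the low-quality type's incentive-compatibility constraint is satisfied.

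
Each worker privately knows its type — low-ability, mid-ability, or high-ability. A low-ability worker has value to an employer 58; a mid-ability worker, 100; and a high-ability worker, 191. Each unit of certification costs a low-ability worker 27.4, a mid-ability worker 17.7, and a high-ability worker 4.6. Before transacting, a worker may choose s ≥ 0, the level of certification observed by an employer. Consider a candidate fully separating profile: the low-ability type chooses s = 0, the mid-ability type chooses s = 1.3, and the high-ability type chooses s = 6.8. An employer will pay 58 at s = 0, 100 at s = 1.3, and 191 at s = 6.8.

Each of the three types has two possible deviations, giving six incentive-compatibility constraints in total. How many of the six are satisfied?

Low-ability (own payoff 58): to s=1.3 gives 100 − 27.4×1.3 = 64.38 → profitable ✗; to s=6.8 gives 191 − 27.4×6.8 = 4.68 → no gain ✓.
High-ability (own payoff 191 − 4.6×6.8 = 159.72): to s=0 gives 58 → no gain ✓; to s=1.3 gives 100 − 4.6×1.3 = 94.02 → no gain ✓.
Mid-ability (own payoff 100 − 17.7×1.3 = 76.99): to s=0 gives 58 → no gain ✓; to s=6.8 gives 191 − 17.7×6.8 = 70.64 → no gain ✓.
5 of the 6 constraints hold; not an equilibrium.

5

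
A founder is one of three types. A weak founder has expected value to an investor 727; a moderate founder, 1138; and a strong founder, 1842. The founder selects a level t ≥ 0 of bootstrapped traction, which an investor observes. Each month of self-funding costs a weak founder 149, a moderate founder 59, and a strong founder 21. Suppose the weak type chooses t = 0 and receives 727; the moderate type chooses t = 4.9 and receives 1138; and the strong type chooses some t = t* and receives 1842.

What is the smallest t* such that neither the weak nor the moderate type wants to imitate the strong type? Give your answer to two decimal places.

16.83

Moderate type (on-path payoff 1138 − 59×4.9 = 848.9) won't mimic when 848.9 ≥ 1842 − 59·t*, i.e. t* ≥ 16.83.
Weak type (on-path payoff 727) won't mimic when 727 ≥ 1842 − 149·t*, i.e. t* ≥ 7.48.
Both must hold, so t* = max(7.48, 16.83) = 16.83. The moderate type's constraint binds.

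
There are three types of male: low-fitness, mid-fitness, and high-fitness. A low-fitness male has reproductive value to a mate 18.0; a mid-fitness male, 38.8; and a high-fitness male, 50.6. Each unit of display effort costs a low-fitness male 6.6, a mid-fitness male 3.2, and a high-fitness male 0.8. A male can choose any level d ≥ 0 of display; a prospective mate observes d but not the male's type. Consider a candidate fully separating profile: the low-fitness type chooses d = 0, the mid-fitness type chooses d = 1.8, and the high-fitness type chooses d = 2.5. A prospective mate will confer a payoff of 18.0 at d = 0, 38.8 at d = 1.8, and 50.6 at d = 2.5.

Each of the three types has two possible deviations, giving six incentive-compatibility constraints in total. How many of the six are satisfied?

Mid-fitness (own payoff 38.8 − 3.2×1.8 = 33.04): to d=0 gives 18.0 → no gain ✓; to d=2.5 gives 50.6 − 3.2×2.5 = 42.6 → profitable ✗.
High-fitness (own payoff 50.6 − 0.8×2.5 = 48.6): to d=0 gives 18.0 → no gain ✓; to d=1.8 gives 38.8 − 0.8×1.8 = 37.36 → no gain ✓.
Low-fitness (own payoff 18.0): to d=1.8 gives 38.8 − 6.6×1.8 = 26.92 → profitable ✗; to d=2.5 gives 50.6 − 6.6×2.5 = 34.1 → profitable ✗.
3 of the 6 constraints hold; not an equilibrium.

3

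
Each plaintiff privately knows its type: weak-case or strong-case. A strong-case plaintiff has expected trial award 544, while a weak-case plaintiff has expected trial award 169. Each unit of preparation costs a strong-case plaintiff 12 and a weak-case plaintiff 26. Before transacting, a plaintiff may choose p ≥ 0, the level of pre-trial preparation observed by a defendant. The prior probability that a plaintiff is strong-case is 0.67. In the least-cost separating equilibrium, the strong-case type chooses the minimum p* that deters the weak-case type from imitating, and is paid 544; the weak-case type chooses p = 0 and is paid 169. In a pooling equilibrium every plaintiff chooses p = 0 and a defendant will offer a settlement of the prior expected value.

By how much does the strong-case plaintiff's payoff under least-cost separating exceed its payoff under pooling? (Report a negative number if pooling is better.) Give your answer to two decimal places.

-49.33

Least-cost separating signal: p* solves 169 = 544 − 26·p*, so p* = (544 − 169)/26 ≈ 14.4231.
Strong-case type's separating payoff: 544 − 12 × p* = 544 − 12 × (544 − 169)/26 = 544 − 4500/26 ≈ 370.9231.
Pooling payoff: 0.67 × 544 + 0.33 × 169 = 420.25.
Difference: 370.9231 − 420.25 = -49.3269, i.e. -49.33 to two decimal places.
The strong-case type would prefer the pooling outcome.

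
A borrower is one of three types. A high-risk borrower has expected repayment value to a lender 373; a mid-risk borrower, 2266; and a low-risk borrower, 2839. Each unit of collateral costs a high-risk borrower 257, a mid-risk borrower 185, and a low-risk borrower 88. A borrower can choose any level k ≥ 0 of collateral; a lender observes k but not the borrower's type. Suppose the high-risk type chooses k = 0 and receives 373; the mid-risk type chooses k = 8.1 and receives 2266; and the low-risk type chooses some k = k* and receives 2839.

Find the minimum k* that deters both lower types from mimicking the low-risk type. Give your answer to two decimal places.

Mid-risk type (on-path payoff 2266 − 185×8.1 = 767.5) won't mimic when 767.5 ≥ 2839 − 185·k*, i.e. k* ≥ 11.20.
High-risk type (on-path payoff 373) won't mimic when 373 ≥ 2839 − 257·k*, i.e. k* ≥ 9.60.
Both must hold, so k* = max(9.60, 11.20) = 11.20. The mid-risk type's constraint binds.

11.20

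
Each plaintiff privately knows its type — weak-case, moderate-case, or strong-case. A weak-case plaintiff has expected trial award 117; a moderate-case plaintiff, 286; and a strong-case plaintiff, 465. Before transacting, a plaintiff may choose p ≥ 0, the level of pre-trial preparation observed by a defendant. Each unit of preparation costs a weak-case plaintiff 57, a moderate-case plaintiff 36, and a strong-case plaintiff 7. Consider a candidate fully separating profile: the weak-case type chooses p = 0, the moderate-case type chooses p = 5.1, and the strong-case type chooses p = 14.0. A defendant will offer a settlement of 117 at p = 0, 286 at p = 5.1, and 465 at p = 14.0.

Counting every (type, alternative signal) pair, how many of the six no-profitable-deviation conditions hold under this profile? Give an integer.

5

Strong-case (own payoff 465 − 7×14.0 = 367): to p=0 gives 117 → no gain ✓; to p=5.1 gives 286 − 7×5.1 = 250.3 → no gain ✓.
Moderate-case (own payoff 286 − 36×5.1 = 102.4): to p=0 gives 117 → profitable ✗; to p=14.0 gives 465 − 36×14.0 = -39 → no gain ✓.
Weak-case (own payoff 117): to p=5.1 gives 286 − 57×5.1 = -4.7 → no gain ✓; to p=14.0 gives 465 − 57×14.0 = -333 → no gain ✓.
5 of the 6 constraints hold; not an equilibrium.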